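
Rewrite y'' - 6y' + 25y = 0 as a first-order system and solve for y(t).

y(t) = C_1e^(3t)cos(4t) + C_2e^(3t)sin(4t)

Let x_1 = y, x_2 = y'. Then x_1' = x_2 and x_2' = -25x_1 + 6x_2.
A = [[0,1],[-25,6]]; det(A-λI) = λ^2 - 6λ + 25.
Eigenvalues λ = 3 ± 4i.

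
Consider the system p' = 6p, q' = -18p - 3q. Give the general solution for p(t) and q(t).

Coefficient matrix A = [[6, 0], [-18, -3]].
Characteristic polynomial det(A - λI) = λ^2 - 3λ - 18 = 0.
Eigenvalues λ = -3, 6.
For λ=-3: (A-λI) row 1 is [9, 0], so an eigenvector is (0, 1).
For λ=6: (A-λI) row 2 is [-18, -9], so an eigenvector is (-1, 2).
General solution: C_1e^(-3t)(0,1) + C_2e^(6t)(-1,2).

p(t) = -C_2e^(6t), q(t) = C_1e^(-3t) + 2C_2e^(6t)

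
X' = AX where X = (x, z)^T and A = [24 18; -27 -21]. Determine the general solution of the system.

x(t) = -2K_1e^(-3t) + K_2e^(6t), z(t) = 3K_1e^(-3t) - K_2e^(6t)

Coefficient matrix A = [[24, 18], [-27, -21]].
Characteristic polynomial det(A - λI) = λ^2 - 3λ - 18 = 0.
Eigenvalues λ = -3, 6.
For λ=-3: (A-λI) row 1 is [27, 18], so an eigenvector is (-2, 3).
For λ=6: (A-λI) row 1 is [18, 18], so an eigenvector is (1, -1).
General solution: K_1e^(-3t)(-2,3) + K_2e^(6t)(1,-1).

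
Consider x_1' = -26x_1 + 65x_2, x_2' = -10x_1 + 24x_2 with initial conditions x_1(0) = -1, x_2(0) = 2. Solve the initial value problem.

Coefficient matrix A = [[-26, 65], [-10, 24]].
Characteristic polynomial det(A - λI) = λ^2 + 2λ + 26 = 0.
Eigenvalues λ = -1 ± 5i (complex conjugate pair).
For λ=-1+5i: an eigenvector is (3,1) - i(-2,-1) = (3 + 2i, 1 + i).
A real fundamental pair from Re and Im of e^((-1+5i)t)v: X_1 = e^(-t)(cos(5t)·(3,1) + sin(5t)·(-2,-1)), X_2 = e^(-t)(sin(5t)·(3,1) - cos(5t)·(-2,-1)).
General solution: K_1X_1 + K_2X_2.
Applying x_1(0)=-1, x_2(0)=2 gives K_1=-5, K_2=7.

x_1(t) = 31e^(-t)sin(5t) - e^(-t)cos(5t), x_2(t) = 12e^(-t)sin(5t) + 2e^(-t)cos(5t)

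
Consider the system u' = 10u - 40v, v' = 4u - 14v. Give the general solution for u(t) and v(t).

Coefficient matrix A = [[10, -40], [4, -14]].
Characteristic polynomial det(A - λI) = λ^2 + 4λ + 20 = 0.
Eigenvalues λ = -2 ± 4i (complex conjugate pair).
For λ=-2+4i: an eigenvector is (-1,0) - i(-3,-1) = (-1 + 3i, 0 + i).
A real fundamental pair from Re and Im of e^((-2+4i)t)v: X_1 = e^(-2t)(cos(4t)·(-1,0) + sin(4t)·(-3,-1)), X_2 = e^(-2t)(sin(4t)·(-1,0) - cos(4t)·(-3,-1)).
General solution: C_1X_1 + C_2X_2.

u(t) = -3C_1e^(-2t)sin(4t) - C_1e^(-2t)cos(4t) - C_2e^(-2t)sin(4t) + 3C_2e^(-2t)cos(4t), v(t) = -C_1e^(-2t)sin(4t) + C_2e^(-2t)cos(4t)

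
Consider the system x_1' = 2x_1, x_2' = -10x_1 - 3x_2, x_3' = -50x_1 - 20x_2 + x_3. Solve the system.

x_1(t) = c_1e^(2t), x_2(t) = -2c_1e^(2t) + c_2e^(-3t), x_3(t) = -10c_1e^(2t) + 5c_2e^(-3t) + c_3e^(t)

Coefficient matrix A = [[2, 0, 0], [-10, -3, 0], [-50, -20, 1]].
det(A - λI) = 0 gives eigenvalues λ = 2, -3, 1.
For λ=2: eigenvector (1,-2,-10).
For λ=-3: eigenvector (0,1,5).
For λ=1: eigenvector (0,0,1).
General solution: c_1e^(2t)(1,-2,-10) + c_2e^(-3t)(0,1,5) + c_3e^(t)(0,0,1).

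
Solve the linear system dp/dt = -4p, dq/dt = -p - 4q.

Coefficient matrix A = [[-4, 0], [-1, -4]].
Characteristic polynomial det(A - λI) = λ^2 + 8λ + 16 = 0.
Single eigenvalue λ = -4 with algebraic multiplicity 2.
Eigenvector v = (0,-1); generalized eigenvector w with (A-λI)w=v is (1,-3).
General solution: e^(-4t)[K_1·v + K_2·(t·v + w)].

p(t) = K_2e^(-4t), q(t) = -K_1e^(-4t) - K_2te^(-4t) - 3K_2e^(-4t)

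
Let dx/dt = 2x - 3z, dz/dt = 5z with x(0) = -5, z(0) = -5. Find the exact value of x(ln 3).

1125

A = [[2,-3],[0,5]]; eigenvalues λ = 2, 5.
Eigenvectors: (-1,0) for λ=2, (-1,1) for λ=5.
From the initial condition, c_1 = 10, c_2 = -5.
x(ln 3) = (10)(3^2)(-1) + (-5)(3^5)(-1) = 1125.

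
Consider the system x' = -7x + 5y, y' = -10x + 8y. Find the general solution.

Coefficient matrix A = [[-7, 5], [-10, 8]].
Characteristic polynomial det(A - λI) = λ^2 - λ - 6 = 0.
Eigenvalues λ = 3, -2.
For λ=3: (A-λI) row 1 is [-10, 5], so an eigenvector is (1, 2).
For λ=-2: (A-λI) row 1 is [-5, 5], so an eigenvector is (1, 1).
General solution: C_1e^(3t)(1,2) + C_2e^(-2t)(1,1).

x(t) = C_1e^(3t) + C_2e^(-2t), y(t) = 2C_1e^(3t) + C_2e^(-2t)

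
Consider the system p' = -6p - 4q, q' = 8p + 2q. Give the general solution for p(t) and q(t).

Coefficient matrix A = [[-6, -4], [8, 2]].
Characteristic polynomial det(A - λI) = λ^2 + 4λ + 20 = 0.
Eigenvalues λ = -2 ± 4i (complex conjugate pair).
For λ=-2+4i: an eigenvector is (0,-1) - i(1,-1) = (0 - i, -1 + i).
A real fundamental pair from Re and Im of e^((-2+4i)t)v: X_1 = e^(-2t)(cos(4t)·(0,-1) + sin(4t)·(1,-1)), X_2 = e^(-2t)(sin(4t)·(0,-1) - cos(4t)·(1,-1)).
General solution: K_1X_1 + K_2X_2.

p(t) = K_1e^(-2t)sin(4t) - K_2e^(-2t)cos(4t), q(t) = -K_1e^(-2t)sin(4t) - K_1e^(-2t)cos(4t) - K_2e^(-2t)sin(4t) + K_2e^(-2t)cos(4t)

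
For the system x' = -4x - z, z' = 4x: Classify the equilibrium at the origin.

stable improper node

A = [[-4,-1],[4,0]]; det(A-λI) = λ^2 + 4λ + 4.
repeated λ = -2 with a single eigenvector.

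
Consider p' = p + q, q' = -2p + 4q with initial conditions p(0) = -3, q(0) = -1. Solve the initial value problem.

p(t) = 2e^(3t) - 5e^(2t), q(t) = 4e^(3t) - 5e^(2t)

Coefficient matrix A = [[1, 1], [-2, 4]].
Characteristic polynomial det(A - λI) = λ^2 - 5λ + 6 = 0.
Eigenvalues λ = 2, 3.
For λ=2: (A-λI) row 1 is [-1, 1], so an eigenvector is (-1, -1).
For λ=3: (A-λI) row 1 is [-2, 1], so an eigenvector is (1, 2).
General solution: K_1e^(2t)(-1,-1) + K_2e^(3t)(1,2).
Applying p(0)=-3, q(0)=-1 gives K_1=5, K_2=2.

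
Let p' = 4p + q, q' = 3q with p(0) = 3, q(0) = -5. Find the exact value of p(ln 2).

8

A = [[4,1],[0,3]]; eigenvalues λ = 3, 4.
Eigenvectors: (-1,1) for λ=3, (-1,0) for λ=4.
From the initial condition, c_1 = -5, c_2 = 2.
p(ln 2) = (-5)(2^3)(-1) + (2)(2^4)(-1) = 8.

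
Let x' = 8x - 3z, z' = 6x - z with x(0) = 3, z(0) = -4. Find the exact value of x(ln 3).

2367

A = [[8,-3],[6,-1]]; eigenvalues λ = 5, 2.
Eigenvectors: (1,1) for λ=5, (-1,-2) for λ=2.
From the initial condition, c_1 = 10, c_2 = 7.
x(ln 3) = (10)(3^5)(1) + (7)(3^2)(-1) = 2367.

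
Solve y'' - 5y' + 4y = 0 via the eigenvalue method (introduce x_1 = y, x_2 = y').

y(t) = C_1e^(t) + C_2e^(4t)

Let x_1 = y, x_2 = y'. Then x_1' = x_2 and x_2' = -4x_1 + 5x_2.
A = [[0,1],[-4,5]]; det(A-λI) = λ^2 - 5λ + 4.
Eigenvalues λ = 1, 4 with eigenvectors (1,1), (1,4).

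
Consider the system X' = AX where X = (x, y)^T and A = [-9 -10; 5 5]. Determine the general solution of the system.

Coefficient matrix A = [[-9, -10], [5, 5]].
Characteristic polynomial det(A - λI) = λ^2 + 4λ + 5 = 0.
Eigenvalues λ = -2 ± i (complex conjugate pair).
For λ=-2+i: an eigenvector is (1,-1) - i(3,-2) = (1 - 3i, -1 + 2i).
A real fundamental pair from Re and Im of e^((-2+i)t)v: X_1 = e^(-2t)(cos(t)·(1,-1) + sin(t)·(3,-2)), X_2 = e^(-2t)(sin(t)·(1,-1) - cos(t)·(3,-2)).
General solution: K_1X_1 + K_2X_2.

x(t) = 3K_1e^(-2t)sin(t) + K_1e^(-2t)cos(t) + K_2e^(-2t)sin(t) - 3K_2e^(-2t)cos(t), y(t) = -2K_1e^(-2t)sin(t) - K_1e^(-2t)cos(t) - K_2e^(-2t)sin(t) + 2K_2e^(-2t)cos(t)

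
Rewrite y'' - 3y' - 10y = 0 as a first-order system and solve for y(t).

y(t) = K_1e^(-2t) + K_2e^(5t)

Let x_1 = y, x_2 = y'. Then x_1' = x_2 and x_2' = 10x_1 + 3x_2.
A = [[0,1],[10,3]]; det(A-λI) = λ^2 - 3λ - 10.
Eigenvalues λ = -2, 5 with eigenvectors (1,-2), (1,5).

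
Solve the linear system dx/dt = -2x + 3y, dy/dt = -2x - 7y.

Coefficient matrix A = [[-2, 3], [-2, -7]].
Characteristic polynomial det(A - λI) = λ^2 + 9λ + 20 = 0.
Eigenvalues λ = -5, -4.
For λ=-5: (A-λI) row 1 is [3, 3], so an eigenvector is (1, -1).
For λ=-4: (A-λI) row 1 is [2, 3], so an eigenvector is (-3, 2).
General solution: K_1e^(-5t)(1,-1) + K_2e^(-4t)(-3,2).

x(t) = K_1e^(-5t) - 3K_2e^(-4t), y(t) = -K_1e^(-5t) + 2K_2e^(-4t)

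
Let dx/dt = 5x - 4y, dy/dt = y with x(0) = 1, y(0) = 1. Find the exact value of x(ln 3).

3

A = [[5,-4],[0,1]]; eigenvalues λ = 5, 1.
Eigenvectors: (1,0) for λ=5, (-1,-1) for λ=1.
From the initial condition, c_1 = 0, c_2 = -1.
x(ln 3) = (0)(3^5)(1) + (-1)(3^1)(-1) = 3.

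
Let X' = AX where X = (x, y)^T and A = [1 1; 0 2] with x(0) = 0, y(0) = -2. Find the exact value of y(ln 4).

A = [[1,1],[0,2]]; eigenvalues λ = 2, 1.
Eigenvectors: (-1,-1) for λ=2, (1,0) for λ=1.
From the initial condition, c_1 = 2, c_2 = 2.
y(ln 4) = (2)(4^2)(-1) + (2)(4^1)(0) = -32.

-32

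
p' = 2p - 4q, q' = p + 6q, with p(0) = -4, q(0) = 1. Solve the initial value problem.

p(t) = 4te^(4t) - 4e^(4t), q(t) = -2te^(4t) + e^(4t)

Coefficient matrix A = [[2, -4], [1, 6]].
Characteristic polynomial det(A - λI) = λ^2 - 8λ + 16 = 0.
Single eigenvalue λ = 4 with algebraic multiplicity 2.
Eigenvector v = (2,-1); generalized eigenvector w with (A-λI)w=v is (-3,1).
General solution: e^(4t)[K_1·v + K_2·(t·v + w)].
Applying p(0)=-4, q(0)=1 gives K_1=1, K_2=2.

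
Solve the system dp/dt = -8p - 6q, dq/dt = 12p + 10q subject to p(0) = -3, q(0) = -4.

Coefficient matrix A = [[-8, -6], [12, 10]].
Characteristic polynomial det(A - λI) = λ^2 - 2λ - 8 = 0.
Eigenvalues λ = -2, 4.
For λ=-2: (A-λI) row 1 is [-6, -6], so an eigenvector is (-1, 1).
For λ=4: (A-λI) row 1 is [-12, -6], so an eigenvector is (-1, 2).
General solution: K_1e^(-2t)(-1,1) + K_2e^(4t)(-1,2).
Applying p(0)=-3, q(0)=-4 gives K_1=10, K_2=-7.

p(t) = 7e^(4t) - 10e^(-2t), q(t) = -14e^(4t) + 10e^(-2t)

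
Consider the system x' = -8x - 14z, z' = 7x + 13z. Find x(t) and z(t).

x(t) = K_1e^(6t) + 2K_2e^(-t), z(t) = -K_1e^(6t) - K_2e^(-t)

Coefficient matrix A = [[-8, -14], [7, 13]].
Characteristic polynomial det(A - λI) = λ^2 - 5λ - 6 = 0.
Eigenvalues λ = 6, -1.
For λ=6: (A-λI) row 1 is [-14, -14], so an eigenvector is (1, -1).
For λ=-1: (A-λI) row 1 is [-7, -14], so an eigenvector is (2, -1).
General solution: K_1e^(6t)(1,-1) + K_2e^(-t)(2,-1).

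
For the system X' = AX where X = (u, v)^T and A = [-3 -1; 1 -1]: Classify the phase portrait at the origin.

stable improper node

A = [[-3,-1],[1,-1]]; det(A-λI) = λ^2 + 4λ + 4.
repeated λ = -2 with a single eigenvector.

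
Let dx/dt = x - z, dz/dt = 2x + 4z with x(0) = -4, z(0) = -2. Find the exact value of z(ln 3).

A = [[1,-1],[2,4]]; eigenvalues λ = 2, 3.
Eigenvectors: (1,-1) for λ=2, (1,-2) for λ=3.
From the initial condition, c_1 = -10, c_2 = 6.
z(ln 3) = (-10)(3^2)(-1) + (6)(3^3)(-2) = -234.

-234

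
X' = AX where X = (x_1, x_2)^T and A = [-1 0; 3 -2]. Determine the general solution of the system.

Coefficient matrix A = [[-1, 0], [3, -2]].
Characteristic polynomial det(A - λI) = λ^2 + 3λ + 2 = 0.
Eigenvalues λ = -2, -1.
For λ=-2: (A-λI) row 1 is [1, 0], so an eigenvector is (0, -1).
For λ=-1: (A-λI) row 2 is [3, -1], so an eigenvector is (-1, -3).
General solution: C_1e^(-2t)(0,-1) + C_2e^(-t)(-1,-3).

x_1(t) = -C_2e^(-t), x_2(t) = -C_1e^(-2t) - 3C_2e^(-t)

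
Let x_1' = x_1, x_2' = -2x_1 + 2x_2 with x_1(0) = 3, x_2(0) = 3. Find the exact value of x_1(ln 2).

A = [[1,0],[-2,2]]; eigenvalues λ = 2, 1.
Eigenvectors: (0,1) for λ=2, (1,2) for λ=1.
From the initial condition, c_1 = -3, c_2 = 3.
x_1(ln 2) = (-3)(2^2)(0) + (3)(2^1)(1) = 6.

6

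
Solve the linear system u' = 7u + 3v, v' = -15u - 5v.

u(t) = -C_1e^(t)cos(3t) - C_2e^(t)sin(3t), v(t) = C_1e^(t)sin(3t) + 2C_1e^(t)cos(3t) + 2C_2e^(t)sin(3t) - C_2e^(t)cos(3t)

Coefficient matrix A = [[7, 3], [-15, -5]].
Characteristic polynomial det(A - λI) = λ^2 - 2λ + 10 = 0.
Eigenvalues λ = 1 ± 3i (complex conjugate pair).
For λ=1+3i: an eigenvector is (-1,2) - i(0,1) = (-1, 2 - i).
A real fundamental pair from Re and Im of e^((1+3i)t)v: X_1 = e^(t)(cos(3t)·(-1,2) + sin(3t)·(0,1)), X_2 = e^(t)(sin(3t)·(-1,2) - cos(3t)·(0,1)).
General solution: C_1X_1 + C_2X_2.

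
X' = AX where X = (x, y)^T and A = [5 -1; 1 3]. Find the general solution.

x(t) = C_1e^(4t) + C_2te^(4t), y(t) = C_1e^(4t) + C_2te^(4t) - C_2e^(4t)

Coefficient matrix A = [[5, -1], [1, 3]].
Characteristic polynomial det(A - λI) = λ^2 - 8λ + 16 = 0.
Single eigenvalue λ = 4 with algebraic multiplicity 2.
Eigenvector v = (1,1); generalized eigenvector w with (A-λI)w=v is (0,-1).
General solution: e^(4t)[C_1·v + C_2·(t·v + w)].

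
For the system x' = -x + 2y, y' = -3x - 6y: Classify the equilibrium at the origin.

A = [[-1,2],[-3,-6]]; det(A-λI) = λ^2 + 7λ + 12.
λ = -4, -3: both negative.

stable node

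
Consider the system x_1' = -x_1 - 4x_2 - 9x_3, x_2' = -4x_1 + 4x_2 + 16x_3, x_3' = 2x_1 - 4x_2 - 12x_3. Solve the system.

Coefficient matrix A = [[-1, -4, -9], [-4, 4, 16], [2, -4, -12]].
det(A - λI) = 0 gives eigenvalues λ = -3, -2, -4.
For λ=-3: eigenvector (-1,4,-2).
For λ=-2: eigenvector (1,-2,1).
For λ=-4: eigenvector (2,-3,2).
General solution: c_1e^(-3t)(-1,4,-2) + c_2e^(-2t)(1,-2,1) + c_3e^(-4t)(2,-3,2).

x_1(t) = -c_1e^(-3t) + c_2e^(-2t) + 2c_3e^(-4t), x_2(t) = 4c_1e^(-3t) - 2c_2e^(-2t) - 3c_3e^(-4t), x_3(t) = -2c_1e^(-3t) + c_2e^(-2t) + 2c_3e^(-4t)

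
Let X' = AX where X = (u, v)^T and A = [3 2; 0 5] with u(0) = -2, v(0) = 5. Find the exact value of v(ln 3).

A = [[3,2],[0,5]]; eigenvalues λ = 3, 5.
Eigenvectors: (1,0) for λ=3, (-1,-1) for λ=5.
From the initial condition, c_1 = -7, c_2 = -5.
v(ln 3) = (-7)(3^3)(0) + (-5)(3^5)(-1) = 1215.

1215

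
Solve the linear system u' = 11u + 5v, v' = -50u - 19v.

Coefficient matrix A = [[11, 5], [-50, -19]].
Characteristic polynomial det(A - λI) = λ^2 + 8λ + 41 = 0.
Eigenvalues λ = -4 ± 5i (complex conjugate pair).
For λ=-4+5i: an eigenvector is (0,1) - i(1,-3) = (0 - i, 1 + 3i).
A real fundamental pair from Re and Im of e^((-4+5i)t)v: X_1 = e^(-4t)(cos(5t)·(0,1) + sin(5t)·(1,-3)), X_2 = e^(-4t)(sin(5t)·(0,1) - cos(5t)·(1,-3)).
General solution: C_1X_1 + C_2X_2.

u(t) = C_1e^(-4t)sin(5t) - C_2e^(-4t)cos(5t), v(t) = -3C_1e^(-4t)sin(5t) + C_1e^(-4t)cos(5t) + C_2e^(-4t)sin(5t) + 3C_2e^(-4t)cos(5t)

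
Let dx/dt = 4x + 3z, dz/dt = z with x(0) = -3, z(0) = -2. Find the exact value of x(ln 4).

A = [[4,3],[0,1]]; eigenvalues λ = 1, 4.
Eigenvectors: (-1,1) for λ=1, (-1,0) for λ=4.
From the initial condition, c_1 = -2, c_2 = 5.
x(ln 4) = (-2)(4^1)(-1) + (5)(4^4)(-1) = -1272.

-1272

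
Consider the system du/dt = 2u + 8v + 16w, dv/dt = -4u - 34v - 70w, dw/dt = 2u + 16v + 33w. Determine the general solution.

Coefficient matrix A = [[2, 8, 16], [-4, -34, -70], [2, 16, 33]].
det(A - λI) = 0 gives eigenvalues λ = 2, -2, 1.
For λ=2: eigenvector (1,-4,2).
For λ=-2: eigenvector (-2,9,-4).
For λ=1: eigenvector (0,-2,1).
General solution: C_1e^(2t)(1,-4,2) + C_2e^(-2t)(-2,9,-4) + C_3e^(t)(0,-2,1).

u(t) = C_1e^(2t) - 2C_2e^(-2t), v(t) = -4C_1e^(2t) + 9C_2e^(-2t) - 2C_3e^(t), w(t) = 2C_1e^(2t) - 4C_2e^(-2t) + C_3e^(t)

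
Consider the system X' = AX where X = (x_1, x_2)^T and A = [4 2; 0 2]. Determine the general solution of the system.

x_1(t) = -c_1e^(2t) - c_2e^(4t), x_2(t) = c_1e^(2t)

Coefficient matrix A = [[4, 2], [0, 2]].
Characteristic polynomial det(A - λI) = λ^2 - 6λ + 8 = 0.
Eigenvalues λ = 2, 4.
For λ=2: (A-λI) row 1 is [2, 2], so an eigenvector is (-1, 1).
For λ=4: (A-λI) row 1 is [0, 2], so an eigenvector is (-1, 0).
General solution: c_1e^(2t)(-1,1) + c_2e^(4t)(-1,0).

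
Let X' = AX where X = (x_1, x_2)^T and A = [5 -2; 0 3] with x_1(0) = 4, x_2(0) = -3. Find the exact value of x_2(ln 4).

A = [[5,-2],[0,3]]; eigenvalues λ = 5, 3.
Eigenvectors: (-1,0) for λ=5, (1,1) for λ=3.
From the initial condition, c_1 = -7, c_2 = -3.
x_2(ln 4) = (-7)(4^5)(0) + (-3)(4^3)(1) = -192.

-192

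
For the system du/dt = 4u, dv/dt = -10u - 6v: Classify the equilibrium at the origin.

A = [[4,0],[-10,-6]]; det(A-λI) = λ^2 + 2λ - 24.
λ = -6, 4: opposite signs.

saddle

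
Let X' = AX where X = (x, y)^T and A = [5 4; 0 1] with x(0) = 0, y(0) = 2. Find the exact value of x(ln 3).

480

A = [[5,4],[0,1]]; eigenvalues λ = 1, 5.
Eigenvectors: (-1,1) for λ=1, (-1,0) for λ=5.
From the initial condition, c_1 = 2, c_2 = -2.
x(ln 3) = (2)(3^1)(-1) + (-2)(3^5)(-1) = 480.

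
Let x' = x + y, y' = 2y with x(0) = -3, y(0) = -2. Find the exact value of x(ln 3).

-21

A = [[1,1],[0,2]]; eigenvalues λ = 1, 2.
Eigenvectors: (-1,0) for λ=1, (1,1) for λ=2.
From the initial condition, c_1 = 1, c_2 = -2.
x(ln 3) = (1)(3^1)(-1) + (-2)(3^2)(1) = -21.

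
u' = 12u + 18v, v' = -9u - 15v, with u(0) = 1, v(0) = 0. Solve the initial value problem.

Coefficient matrix A = [[12, 18], [-9, -15]].
Characteristic polynomial det(A - λI) = λ^2 + 3λ - 18 = 0.
Eigenvalues λ = 3, -6.
For λ=3: (A-λI) row 1 is [9, 18], so an eigenvector is (2, -1).
For λ=-6: (A-λI) row 1 is [18, 18], so an eigenvector is (-1, 1).
General solution: c_1e^(3t)(2,-1) + c_2e^(-6t)(-1,1).
Applying u(0)=1, v(0)=0 gives c_1=1, c_2=1.

u(t) = 2e^(3t) - e^(-6t), v(t) = -e^(3t) + e^(-6t)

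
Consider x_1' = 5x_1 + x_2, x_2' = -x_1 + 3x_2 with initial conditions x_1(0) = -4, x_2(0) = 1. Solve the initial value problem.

Coefficient matrix A = [[5, 1], [-1, 3]].
Characteristic polynomial det(A - λI) = λ^2 - 8λ + 16 = 0.
Single eigenvalue λ = 4 with algebraic multiplicity 2.
Eigenvector v = (1,-1); generalized eigenvector w with (A-λI)w=v is (1,0).
General solution: e^(4t)[C_1·v + C_2·(t·v + w)].
Applying x_1(0)=-4, x_2(0)=1 gives C_1=-1, C_2=-3.

x_1(t) = -3te^(4t) - 4e^(4t), x_2(t) = 3te^(4t) + e^(4t)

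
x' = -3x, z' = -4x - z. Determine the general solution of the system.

x(t) = -c_1e^(-3t), z(t) = -2c_1e^(-3t) - c_2e^(-t)

Coefficient matrix A = [[-3, 0], [-4, -1]].
Characteristic polynomial det(A - λI) = λ^2 + 4λ + 3 = 0.
Eigenvalues λ = -3, -1.
For λ=-3: (A-λI) row 2 is [-4, 2], so an eigenvector is (-1, -2).
For λ=-1: (A-λI) row 1 is [-2, 0], so an eigenvector is (0, -1).
General solution: c_1e^(-3t)(-1,-2) + c_2e^(-t)(0,-1).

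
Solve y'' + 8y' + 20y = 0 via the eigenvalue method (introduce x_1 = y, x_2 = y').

Let x_1 = y, x_2 = y'. Then x_1' = x_2 and x_2' = -20x_1 - 8x_2.
A = [[0,1],[-20,-8]]; det(A-λI) = λ^2 + 8λ + 20.
Eigenvalues λ = -4 ± 2i.

y(t) = C_1e^(-4t)cos(2t) + C_2e^(-4t)sin(2t)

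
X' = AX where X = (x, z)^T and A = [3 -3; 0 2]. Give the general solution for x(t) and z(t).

x(t) = c_1e^(3t) - 3c_2e^(2t), z(t) = -c_2e^(2t)

Coefficient matrix A = [[3, -3], [0, 2]].
Characteristic polynomial det(A - λI) = λ^2 - 5λ + 6 = 0.
Eigenvalues λ = 3, 2.
For λ=3: (A-λI) row 1 is [0, -3], so an eigenvector is (1, 0).
For λ=2: (A-λI) row 1 is [1, -3], so an eigenvector is (-3, -1).
General solution: c_1e^(3t)(1,0) + c_2e^(2t)(-3,-1).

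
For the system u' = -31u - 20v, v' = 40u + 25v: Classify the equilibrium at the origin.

stable spiral

A = [[-31,-20],[40,25]]; det(A-λI) = λ^2 + 6λ + 25.
λ = -3 ± 4i: negative real part.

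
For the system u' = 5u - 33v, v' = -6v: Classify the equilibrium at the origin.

saddle

A = [[5,-33],[0,-6]]; det(A-λI) = λ^2 + λ - 30.
λ = 5, -6: opposite signs.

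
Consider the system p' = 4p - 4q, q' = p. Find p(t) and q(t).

p(t) = 2C_1e^(2t) + 2C_2te^(2t) + C_2e^(2t), q(t) = C_1e^(2t) + C_2te^(2t)

Coefficient matrix A = [[4, -4], [1, 0]].
Characteristic polynomial det(A - λI) = λ^2 - 4λ + 4 = 0.
Single eigenvalue λ = 2 with algebraic multiplicity 2.
Eigenvector v = (2,1); generalized eigenvector w with (A-λI)w=v is (1,0).
General solution: e^(2t)[C_1·v + C_2·(t·v + w)].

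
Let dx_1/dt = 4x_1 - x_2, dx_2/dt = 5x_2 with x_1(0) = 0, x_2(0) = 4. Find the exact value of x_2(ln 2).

A = [[4,-1],[0,5]]; eigenvalues λ = 5, 4.
Eigenvectors: (1,-1) for λ=5, (-1,0) for λ=4.
From the initial condition, c_1 = -4, c_2 = -4.
x_2(ln 2) = (-4)(2^5)(-1) + (-4)(2^4)(0) = 128.

128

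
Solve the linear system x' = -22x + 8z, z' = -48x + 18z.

x(t) = -c_1e^(2t) - c_2e^(-6t), z(t) = -3c_1e^(2t) - 2c_2e^(-6t)

Coefficient matrix A = [[-22, 8], [-48, 18]].
Characteristic polynomial det(A - λI) = λ^2 + 4λ - 12 = 0.
Eigenvalues λ = 2, -6.
For λ=2: (A-λI) row 1 is [-24, 8], so an eigenvector is (-1, -3).
For λ=-6: (A-λI) row 1 is [-16, 8], so an eigenvector is (-1, -2).
General solution: c_1e^(2t)(-1,-3) + c_2e^(-6t)(-1,-2).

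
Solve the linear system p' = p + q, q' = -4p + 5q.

Coefficient matrix A = [[1, 1], [-4, 5]].
Characteristic polynomial det(A - λI) = λ^2 - 6λ + 9 = 0.
Single eigenvalue λ = 3 with algebraic multiplicity 2.
Eigenvector v = (1,2); generalized eigenvector w with (A-λI)w=v is (0,1).
General solution: e^(3t)[c_1·v + c_2·(t·v + w)].

p(t) = c_1e^(3t) + c_2te^(3t), q(t) = 2c_1e^(3t) + 2c_2te^(3t) + c_2e^(3t)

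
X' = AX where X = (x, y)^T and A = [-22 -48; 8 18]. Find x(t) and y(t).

x(t) = 2K_1e^(2t) - 3K_2e^(-6t), y(t) = -K_1e^(2t) + K_2e^(-6t)

Coefficient matrix A = [[-22, -48], [8, 18]].
Characteristic polynomial det(A - λI) = λ^2 + 4λ - 12 = 0.
Eigenvalues λ = 2, -6.
For λ=2: (A-λI) row 1 is [-24, -48], so an eigenvector is (2, -1).
For λ=-6: (A-λI) row 1 is [-16, -48], so an eigenvector is (-3, 1).
General solution: K_1e^(2t)(2,-1) + K_2e^(-6t)(-3,1).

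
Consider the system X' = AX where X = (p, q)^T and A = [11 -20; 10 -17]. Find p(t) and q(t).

p(t) = -K_1e^(-3t)sin(2t) - 3K_1e^(-3t)cos(2t) - 3K_2e^(-3t)sin(2t) + K_2e^(-3t)cos(2t), q(t) = -K_1e^(-3t)sin(2t) - 2K_1e^(-3t)cos(2t) - 2K_2e^(-3t)sin(2t) + K_2e^(-3t)cos(2t)

Coefficient matrix A = [[11, -20], [10, -17]].
Characteristic polynomial det(A - λI) = λ^2 + 6λ + 13 = 0.
Eigenvalues λ = -3 ± 2i (complex conjugate pair).
For λ=-3+2i: an eigenvector is (-3,-2) - i(-1,-1) = (-3 + i, -2 + i).
A real fundamental pair from Re and Im of e^((-3+2i)t)v: X_1 = e^(-3t)(cos(2t)·(-3,-2) + sin(2t)·(-1,-1)), X_2 = e^(-3t)(sin(2t)·(-3,-2) - cos(2t)·(-1,-1)).
General solution: K_1X_1 + K_2X_2.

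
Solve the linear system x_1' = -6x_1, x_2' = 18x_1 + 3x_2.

Coefficient matrix A = [[-6, 0], [18, 3]].
Characteristic polynomial det(A - λI) = λ^2 + 3λ - 18 = 0.
Eigenvalues λ = -6, 3.
For λ=-6: (A-λI) row 2 is [18, 9], so an eigenvector is (1, -2).
For λ=3: (A-λI) row 1 is [-9, 0], so an eigenvector is (0, 1).
General solution: C_1e^(-6t)(1,-2) + C_2e^(3t)(0,1).

x_1(t) = C_1e^(-6t), x_2(t) = -2C_1e^(-6t) + C_2e^(3t)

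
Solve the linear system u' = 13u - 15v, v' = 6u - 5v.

u(t) = c_1e^(4t)sin(3t) + 2c_1e^(4t)cos(3t) + 2c_2e^(4t)sin(3t) - c_2e^(4t)cos(3t), v(t) = c_1e^(4t)sin(3t) + c_1e^(4t)cos(3t) + c_2e^(4t)sin(3t) - c_2e^(4t)cos(3t)

Coefficient matrix A = [[13, -15], [6, -5]].
Characteristic polynomial det(A - λI) = λ^2 - 8λ + 25 = 0.
Eigenvalues λ = 4 ± 3i (complex conjugate pair).
For λ=4+3i: an eigenvector is (2,1) - i(1,1) = (2 - i, 1 - i).
A real fundamental pair from Re and Im of e^((4+3i)t)v: X_1 = e^(4t)(cos(3t)·(2,1) + sin(3t)·(1,1)), X_2 = e^(4t)(sin(3t)·(2,1) - cos(3t)·(1,1)).
General solution: c_1X_1 + c_2X_2.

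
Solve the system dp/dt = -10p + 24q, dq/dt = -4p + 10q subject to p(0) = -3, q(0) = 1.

Coefficient matrix A = [[-10, 24], [-4, 10]].
Characteristic polynomial det(A - λI) = λ^2 - 4 = 0.
Eigenvalues λ = 2, -2.
For λ=2: (A-λI) row 1 is [-12, 24], so an eigenvector is (2, 1).
For λ=-2: (A-λI) row 1 is [-8, 24], so an eigenvector is (3, 1).
General solution: K_1e^(2t)(2,1) + K_2e^(-2t)(3,1).
Applying p(0)=-3, q(0)=1 gives K_1=6, K_2=-5.

p(t) = 12e^(2t) - 15e^(-2t), q(t) = 6e^(2t) - 5e^(-2t)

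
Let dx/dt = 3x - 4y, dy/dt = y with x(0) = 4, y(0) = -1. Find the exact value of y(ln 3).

-3

A = [[3,-4],[0,1]]; eigenvalues λ = 3, 1.
Eigenvectors: (-1,0) for λ=3, (-2,-1) for λ=1.
From the initial condition, c_1 = -6, c_2 = 1.
y(ln 3) = (-6)(3^3)(0) + (1)(3^1)(-1) = -3.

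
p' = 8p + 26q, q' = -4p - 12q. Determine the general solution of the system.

Coefficient matrix A = [[8, 26], [-4, -12]].
Characteristic polynomial det(A - λI) = λ^2 + 4λ + 8 = 0.
Eigenvalues λ = -2 ± 2i (complex conjugate pair).
For λ=-2+2i: an eigenvector is (3,-1) - i(2,-1) = (3 - 2i, -1 + i).
A real fundamental pair from Re and Im of e^((-2+2i)t)v: X_1 = e^(-2t)(cos(2t)·(3,-1) + sin(2t)·(2,-1)), X_2 = e^(-2t)(sin(2t)·(3,-1) - cos(2t)·(2,-1)).
General solution: c_1X_1 + c_2X_2.

p(t) = 2c_1e^(-2t)sin(2t) + 3c_1e^(-2t)cos(2t) + 3c_2e^(-2t)sin(2t) - 2c_2e^(-2t)cos(2t), q(t) = -c_1e^(-2t)sin(2t) - c_1e^(-2t)cos(2t) - c_2e^(-2t)sin(2t) + c_2e^(-2t)cos(2t)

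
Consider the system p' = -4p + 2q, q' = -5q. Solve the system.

p(t) = C_1e^(-4t) - 2C_2e^(-5t), q(t) = C_2e^(-5t)

Coefficient matrix A = [[-4, 2], [0, -5]].
Characteristic polynomial det(A - λI) = λ^2 + 9λ + 20 = 0.
Eigenvalues λ = -4, -5.
For λ=-4: (A-λI) row 1 is [0, 2], so an eigenvector is (1, 0).
For λ=-5: (A-λI) row 1 is [1, 2], so an eigenvector is (-2, 1).
General solution: C_1e^(-4t)(1,0) + C_2e^(-5t)(-2,1).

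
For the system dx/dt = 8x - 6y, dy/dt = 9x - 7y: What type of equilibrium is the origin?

A = [[8,-6],[9,-7]]; det(A-λI) = λ^2 - λ - 2.
λ = -1, 2: opposite signs.

saddle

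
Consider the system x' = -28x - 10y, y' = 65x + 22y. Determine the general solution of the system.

x(t) = -c_1e^(-3t)sin(5t) - c_1e^(-3t)cos(5t) - c_2e^(-3t)sin(5t) + c_2e^(-3t)cos(5t), y(t) = 2c_1e^(-3t)sin(5t) + 3c_1e^(-3t)cos(5t) + 3c_2e^(-3t)sin(5t) - 2c_2e^(-3t)cos(5t)

Coefficient matrix A = [[-28, -10], [65, 22]].
Characteristic polynomial det(A - λI) = λ^2 + 6λ + 34 = 0.
Eigenvalues λ = -3 ± 5i (complex conjugate pair).
For λ=-3+5i: an eigenvector is (-1,3) - i(-1,2) = (-1 + i, 3 - 2i).
A real fundamental pair from Re and Im of e^((-3+5i)t)v: X_1 = e^(-3t)(cos(5t)·(-1,3) + sin(5t)·(-1,2)), X_2 = e^(-3t)(sin(5t)·(-1,3) - cos(5t)·(-1,2)).
General solution: c_1X_1 + c_2X_2.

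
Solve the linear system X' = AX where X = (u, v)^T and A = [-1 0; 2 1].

u(t) = -K_1e^(-t), v(t) = K_1e^(-t) - K_2e^(t)

Coefficient matrix A = [[-1, 0], [2, 1]].
Characteristic polynomial det(A - λI) = λ^2 - 1 = 0.
Eigenvalues λ = -1, 1.
For λ=-1: (A-λI) row 2 is [2, 2], so an eigenvector is (-1, 1).
For λ=1: (A-λI) row 1 is [-2, 0], so an eigenvector is (0, -1).
General solution: K_1e^(-t)(-1,1) + K_2e^(t)(0,-1).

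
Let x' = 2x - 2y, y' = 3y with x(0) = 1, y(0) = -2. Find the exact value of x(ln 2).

20

A = [[2,-2],[0,3]]; eigenvalues λ = 3, 2.
Eigenvectors: (-2,1) for λ=3, (1,0) for λ=2.
From the initial condition, c_1 = -2, c_2 = -3.
x(ln 2) = (-2)(2^3)(-2) + (-3)(2^2)(1) = 20.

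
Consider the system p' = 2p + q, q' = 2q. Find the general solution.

p(t) = C_1e^(2t) + C_2te^(2t) + 2C_2e^(2t), q(t) = C_2e^(2t)

Coefficient matrix A = [[2, 1], [0, 2]].
Characteristic polynomial det(A - λI) = λ^2 - 4λ + 4 = 0.
Single eigenvalue λ = 2 with algebraic multiplicity 2.
Eigenvector v = (1,0); generalized eigenvector w with (A-λI)w=v is (2,1).
General solution: e^(2t)[C_1·v + C_2·(t·v + w)].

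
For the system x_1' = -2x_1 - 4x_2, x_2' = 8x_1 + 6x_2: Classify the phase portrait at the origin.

A = [[-2,-4],[8,6]]; det(A-λI) = λ^2 - 4λ + 20.
λ = 2 ± 4i: positive real part.

unstable spiral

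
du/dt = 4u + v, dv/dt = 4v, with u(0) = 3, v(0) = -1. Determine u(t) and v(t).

Coefficient matrix A = [[4, 1], [0, 4]].
Characteristic polynomial det(A - λI) = λ^2 - 8λ + 16 = 0.
Single eigenvalue λ = 4 with algebraic multiplicity 2.
Eigenvector v = (1,0); generalized eigenvector w with (A-λI)w=v is (2,1).
General solution: e^(4t)[c_1·v + c_2·(t·v + w)].
Applying u(0)=3, v(0)=-1 gives c_1=5, c_2=-1.

u(t) = -te^(4t) + 3e^(4t), v(t) = -e^(4t)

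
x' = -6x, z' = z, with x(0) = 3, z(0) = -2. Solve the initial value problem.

x(t) = 3e^(-6t), z(t) = -2e^(t)

Coefficient matrix A = [[-6, 0], [0, 1]].
Characteristic polynomial det(A - λI) = λ^2 + 5λ - 6 = 0.
Eigenvalues λ = 1, -6.
For λ=1: (A-λI) row 1 is [-7, 0], so an eigenvector is (0, 1).
For λ=-6: (A-λI) row 2 is [0, 7], so an eigenvector is (-1, 0).
General solution: K_1e^(t)(0,1) + K_2e^(-6t)(-1,0).
Applying x(0)=3, z(0)=-2 gives K_1=-2, K_2=-3.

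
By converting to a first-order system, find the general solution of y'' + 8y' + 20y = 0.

Let x_1 = y, x_2 = y'. Then x_1' = x_2 and x_2' = -20x_1 - 8x_2.
A = [[0,1],[-20,-8]]; det(A-λI) = λ^2 + 8λ + 20.
Eigenvalues λ = -4 ± 2i.

y(t) = K_1e^(-4t)cos(2t) + K_2e^(-4t)sin(2t)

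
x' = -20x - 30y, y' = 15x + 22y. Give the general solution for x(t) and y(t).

x(t) = -C_1e^(t)sin(3t) + 3C_1e^(t)cos(3t) + 3C_2e^(t)sin(3t) + C_2e^(t)cos(3t), y(t) = C_1e^(t)sin(3t) - 2C_1e^(t)cos(3t) - 2C_2e^(t)sin(3t) - C_2e^(t)cos(3t)

Coefficient matrix A = [[-20, -30], [15, 22]].
Characteristic polynomial det(A - λI) = λ^2 - 2λ + 10 = 0.
Eigenvalues λ = 1 ± 3i (complex conjugate pair).
For λ=1+3i: an eigenvector is (3,-2) - i(-1,1) = (3 + i, -2 - i).
A real fundamental pair from Re and Im of e^((1+3i)t)v: X_1 = e^(t)(cos(3t)·(3,-2) + sin(3t)·(-1,1)), X_2 = e^(t)(sin(3t)·(3,-2) - cos(3t)·(-1,1)).
General solution: C_1X_1 + C_2X_2.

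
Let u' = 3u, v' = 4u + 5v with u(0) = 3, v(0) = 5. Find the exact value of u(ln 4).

192

A = [[3,0],[4,5]]; eigenvalues λ = 5, 3.
Eigenvectors: (0,-1) for λ=5, (-1,2) for λ=3.
From the initial condition, c_1 = -11, c_2 = -3.
u(ln 4) = (-11)(4^5)(0) + (-3)(4^3)(-1) = 192.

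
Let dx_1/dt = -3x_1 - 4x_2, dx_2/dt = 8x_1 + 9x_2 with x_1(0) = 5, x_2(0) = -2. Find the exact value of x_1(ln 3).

-705

A = [[-3,-4],[8,9]]; eigenvalues λ = 5, 1.
Eigenvectors: (-1,2) for λ=5, (-1,1) for λ=1.
From the initial condition, c_1 = 3, c_2 = -8.
x_1(ln 3) = (3)(3^5)(-1) + (-8)(3^1)(-1) = -705.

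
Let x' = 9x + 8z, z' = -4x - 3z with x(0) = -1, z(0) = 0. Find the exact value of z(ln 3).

240

A = [[9,8],[-4,-3]]; eigenvalues λ = 5, 1.
Eigenvectors: (2,-1) for λ=5, (-1,1) for λ=1.
From the initial condition, c_1 = -1, c_2 = -1.
z(ln 3) = (-1)(3^5)(-1) + (-1)(3^1)(1) = 240.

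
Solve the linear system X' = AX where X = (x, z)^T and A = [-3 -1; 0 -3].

Coefficient matrix A = [[-3, -1], [0, -3]].
Characteristic polynomial det(A - λI) = λ^2 + 6λ + 9 = 0.
Single eigenvalue λ = -3 with algebraic multiplicity 2.
Eigenvector v = (1,0); generalized eigenvector w with (A-λI)w=v is (-3,-1).
General solution: e^(-3t)[c_1·v + c_2·(t·v + w)].

x(t) = c_1e^(-3t) + c_2te^(-3t) - 3c_2e^(-3t), z(t) = -c_2e^(-3t)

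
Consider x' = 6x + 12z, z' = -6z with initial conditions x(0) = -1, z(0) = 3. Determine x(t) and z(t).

Coefficient matrix A = [[6, 12], [0, -6]].
Characteristic polynomial det(A - λI) = λ^2 - 36 = 0.
Eigenvalues λ = 6, -6.
For λ=6: (A-λI) row 1 is [0, 12], so an eigenvector is (1, 0).
For λ=-6: (A-λI) row 1 is [12, 12], so an eigenvector is (1, -1).
General solution: c_1e^(6t)(1,0) + c_2e^(-6t)(1,-1).
Applying x(0)=-1, z(0)=3 gives c_1=2, c_2=-3.

x(t) = 2e^(6t) - 3e^(-6t), z(t) = 3e^(-6t)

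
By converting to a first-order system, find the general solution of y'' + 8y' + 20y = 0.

Let x_1 = y, x_2 = y'. Then x_1' = x_2 and x_2' = -20x_1 - 8x_2.
A = [[0,1],[-20,-8]]; det(A-λI) = λ^2 + 8λ + 20.
Eigenvalues λ = -4 ± 2i.

y(t) = C_1e^(-4t)cos(2t) + C_2e^(-4t)sin(2t)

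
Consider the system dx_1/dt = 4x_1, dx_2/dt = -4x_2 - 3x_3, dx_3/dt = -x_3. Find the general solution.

Coefficient matrix A = [[4, 0, 0], [0, -4, -3], [0, 0, -1]].
det(A - λI) = 0 gives eigenvalues λ = 4, -4, -1.
For λ=4: eigenvector (1,0,0).
For λ=-4: eigenvector (0,1,0).
For λ=-1: eigenvector (0,-1,1).
General solution: c_1e^(4t)(1,0,0) + c_2e^(-4t)(0,1,0) + c_3e^(-t)(0,-1,1).

x_1(t) = c_1e^(4t), x_2(t) = c_2e^(-4t) - c_3e^(-t), x_3(t) = c_3e^(-t)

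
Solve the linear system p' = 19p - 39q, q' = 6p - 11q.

Coefficient matrix A = [[19, -39], [6, -11]].
Characteristic polynomial det(A - λI) = λ^2 - 8λ + 25 = 0.
Eigenvalues λ = 4 ± 3i (complex conjugate pair).
For λ=4+3i: an eigenvector is (-2,-1) - i(3,1) = (-2 - 3i, -1 - i).
A real fundamental pair from Re and Im of e^((4+3i)t)v: X_1 = e^(4t)(cos(3t)·(-2,-1) + sin(3t)·(3,1)), X_2 = e^(4t)(sin(3t)·(-2,-1) - cos(3t)·(3,1)).
General solution: c_1X_1 + c_2X_2.

p(t) = 3c_1e^(4t)sin(3t) - 2c_1e^(4t)cos(3t) - 2c_2e^(4t)sin(3t) - 3c_2e^(4t)cos(3t), q(t) = c_1e^(4t)sin(3t) - c_1e^(4t)cos(3t) - c_2e^(4t)sin(3t) - c_2e^(4t)cos(3t)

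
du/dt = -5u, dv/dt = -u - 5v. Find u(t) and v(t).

Coefficient matrix A = [[-5, 0], [-1, -5]].
Characteristic polynomial det(A - λI) = λ^2 + 10λ + 25 = 0.
Single eigenvalue λ = -5 with algebraic multiplicity 2.
Eigenvector v = (0,-1); generalized eigenvector w with (A-λI)w=v is (1,-2).
General solution: e^(-5t)[c_1·v + c_2·(t·v + w)].

u(t) = c_2e^(-5t), v(t) = -c_1e^(-5t) - c_2te^(-5t) - 2c_2e^(-5t)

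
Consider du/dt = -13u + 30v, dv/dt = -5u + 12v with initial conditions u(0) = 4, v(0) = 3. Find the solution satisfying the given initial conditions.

Coefficient matrix A = [[-13, 30], [-5, 12]].
Characteristic polynomial det(A - λI) = λ^2 + λ - 6 = 0.
Eigenvalues λ = -3, 2.
For λ=-3: (A-λI) row 1 is [-10, 30], so an eigenvector is (-3, -1).
For λ=2: (A-λI) row 1 is [-15, 30], so an eigenvector is (-2, -1).
General solution: K_1e^(-3t)(-3,-1) + K_2e^(2t)(-2,-1).
Applying u(0)=4, v(0)=3 gives K_1=2, K_2=-5.

u(t) = 10e^(2t) - 6e^(-3t), v(t) = 5e^(2t) - 2e^(-3t)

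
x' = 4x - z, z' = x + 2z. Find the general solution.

x(t) = -c_1e^(3t) - c_2te^(3t), z(t) = -c_1e^(3t) - c_2te^(3t) + c_2e^(3t)

Coefficient matrix A = [[4, -1], [1, 2]].
Characteristic polynomial det(A - λI) = λ^2 - 6λ + 9 = 0.
Single eigenvalue λ = 3 with algebraic multiplicity 2.
Eigenvector v = (-1,-1); generalized eigenvector w with (A-λI)w=v is (0,1).
General solution: e^(3t)[c_1·v + c_2·(t·v + w)].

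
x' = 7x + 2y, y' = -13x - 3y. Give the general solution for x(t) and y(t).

x(t) = -c_1e^(2t)sin(t) - c_1e^(2t)cos(t) - c_2e^(2t)sin(t) + c_2e^(2t)cos(t), y(t) = 3c_1e^(2t)sin(t) + 2c_1e^(2t)cos(t) + 2c_2e^(2t)sin(t) - 3c_2e^(2t)cos(t)

Coefficient matrix A = [[7, 2], [-13, -3]].
Characteristic polynomial det(A - λI) = λ^2 - 4λ + 5 = 0.
Eigenvalues λ = 2 ± i (complex conjugate pair).
For λ=2+i: an eigenvector is (-1,2) - i(-1,3) = (-1 + i, 2 - 3i).
A real fundamental pair from Re and Im of e^((2+i)t)v: X_1 = e^(2t)(cos(t)·(-1,2) + sin(t)·(-1,3)), X_2 = e^(2t)(sin(t)·(-1,2) - cos(t)·(-1,3)).
General solution: c_1X_1 + c_2X_2.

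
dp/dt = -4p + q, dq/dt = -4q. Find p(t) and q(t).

p(t) = -c_1e^(-4t) - c_2te^(-4t) + 2c_2e^(-4t), q(t) = -c_2e^(-4t)

Coefficient matrix A = [[-4, 1], [0, -4]].
Characteristic polynomial det(A - λI) = λ^2 + 8λ + 16 = 0.
Single eigenvalue λ = -4 with algebraic multiplicity 2.
Eigenvector v = (-1,0); generalized eigenvector w with (A-λI)w=v is (2,-1).
General solution: e^(-4t)[c_1·v + c_2·(t·v + w)].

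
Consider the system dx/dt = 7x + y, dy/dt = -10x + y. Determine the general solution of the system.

Coefficient matrix A = [[7, 1], [-10, 1]].
Characteristic polynomial det(A - λI) = λ^2 - 8λ + 17 = 0.
Eigenvalues λ = 4 ± i (complex conjugate pair).
For λ=4+i: an eigenvector is (-1,3) - i(0,1) = (-1, 3 - i).
A real fundamental pair from Re and Im of e^((4+i)t)v: X_1 = e^(4t)(cos(t)·(-1,3) + sin(t)·(0,1)), X_2 = e^(4t)(sin(t)·(-1,3) - cos(t)·(0,1)).
General solution: c_1X_1 + c_2X_2.

x(t) = -c_1e^(4t)cos(t) - c_2e^(4t)sin(t), y(t) = c_1e^(4t)sin(t) + 3c_1e^(4t)cos(t) + 3c_2e^(4t)sin(t) - c_2e^(4t)cos(t)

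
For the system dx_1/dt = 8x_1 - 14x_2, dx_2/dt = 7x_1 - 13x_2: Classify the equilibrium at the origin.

A = [[8,-14],[7,-13]]; det(A-λI) = λ^2 + 5λ - 6.
λ = -6, 1: opposite signs.

saddle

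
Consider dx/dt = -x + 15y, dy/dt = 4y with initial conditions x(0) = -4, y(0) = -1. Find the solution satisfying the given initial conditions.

x(t) = -3e^(4t) - e^(-t), y(t) = -e^(4t)

Coefficient matrix A = [[-1, 15], [0, 4]].
Characteristic polynomial det(A - λI) = λ^2 - 3λ - 4 = 0.
Eigenvalues λ = 4, -1.
For λ=4: (A-λI) row 1 is [-5, 15], so an eigenvector is (-3, -1).
For λ=-1: (A-λI) row 1 is [0, 15], so an eigenvector is (-1, 0).
General solution: K_1e^(4t)(-3,-1) + K_2e^(-t)(-1,0).
Applying x(0)=-4, y(0)=-1 gives K_1=1, K_2=1.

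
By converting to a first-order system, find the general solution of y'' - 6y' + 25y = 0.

Let x_1 = y, x_2 = y'. Then x_1' = x_2 and x_2' = -25x_1 + 6x_2.
A = [[0,1],[-25,6]]; det(A-λI) = λ^2 - 6λ + 25.
Eigenvalues λ = 3 ± 4i.

y(t) = c_1e^(3t)cos(4t) + c_2e^(3t)sin(4t)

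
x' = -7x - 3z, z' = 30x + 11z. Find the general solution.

x(t) = C_1e^(2t)sin(3t) - C_2e^(2t)cos(3t), z(t) = -3C_1e^(2t)sin(3t) - C_1e^(2t)cos(3t) - C_2e^(2t)sin(3t) + 3C_2e^(2t)cos(3t)

Coefficient matrix A = [[-7, -3], [30, 11]].
Characteristic polynomial det(A - λI) = λ^2 - 4λ + 13 = 0.
Eigenvalues λ = 2 ± 3i (complex conjugate pair).
For λ=2+3i: an eigenvector is (0,-1) - i(1,-3) = (0 - i, -1 + 3i).
A real fundamental pair from Re and Im of e^((2+3i)t)v: X_1 = e^(2t)(cos(3t)·(0,-1) + sin(3t)·(1,-3)), X_2 = e^(2t)(sin(3t)·(0,-1) - cos(3t)·(1,-3)).
General solution: C_1X_1 + C_2X_2.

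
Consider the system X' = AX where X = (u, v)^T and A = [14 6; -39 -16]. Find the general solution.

u(t) = C_1e^(-t)sin(3t) + C_1e^(-t)cos(3t) + C_2e^(-t)sin(3t) - C_2e^(-t)cos(3t), v(t) = -3C_1e^(-t)sin(3t) - 2C_1e^(-t)cos(3t) - 2C_2e^(-t)sin(3t) + 3C_2e^(-t)cos(3t)

Coefficient matrix A = [[14, 6], [-39, -16]].
Characteristic polynomial det(A - λI) = λ^2 + 2λ + 10 = 0.
Eigenvalues λ = -1 ± 3i (complex conjugate pair).
For λ=-1+3i: an eigenvector is (1,-2) - i(1,-3) = (1 - i, -2 + 3i).
A real fundamental pair from Re and Im of e^((-1+3i)t)v: X_1 = e^(-t)(cos(3t)·(1,-2) + sin(3t)·(1,-3)), X_2 = e^(-t)(sin(3t)·(1,-2) - cos(3t)·(1,-3)).
General solution: C_1X_1 + C_2X_2.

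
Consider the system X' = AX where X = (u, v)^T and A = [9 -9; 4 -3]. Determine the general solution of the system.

Coefficient matrix A = [[9, -9], [4, -3]].
Characteristic polynomial det(A - λI) = λ^2 - 6λ + 9 = 0.
Single eigenvalue λ = 3 with algebraic multiplicity 2.
Eigenvector v = (3,2); generalized eigenvector w with (A-λI)w=v is (2,1).
General solution: e^(3t)[C_1·v + C_2·(t·v + w)].

u(t) = 3C_1e^(3t) + 3C_2te^(3t) + 2C_2e^(3t), v(t) = 2C_1e^(3t) + 2C_2te^(3t) + C_2e^(3t)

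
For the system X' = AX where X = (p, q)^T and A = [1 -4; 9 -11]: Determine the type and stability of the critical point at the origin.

stable improper node

A = [[1,-4],[9,-11]]; det(A-λI) = λ^2 + 10λ + 25.
repeated λ = -5 with a single eigenvector.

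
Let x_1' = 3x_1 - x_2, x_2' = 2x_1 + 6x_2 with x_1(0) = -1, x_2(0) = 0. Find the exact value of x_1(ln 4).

512

A = [[3,-1],[2,6]]; eigenvalues λ = 4, 5.
Eigenvectors: (1,-1) for λ=4, (1,-2) for λ=5.
From the initial condition, c_1 = -2, c_2 = 1.
x_1(ln 4) = (-2)(4^4)(1) + (1)(4^5)(1) = 512.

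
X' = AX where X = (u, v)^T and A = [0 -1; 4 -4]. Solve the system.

u(t) = C_1e^(-2t) + C_2te^(-2t) + 2C_2e^(-2t), v(t) = 2C_1e^(-2t) + 2C_2te^(-2t) + 3C_2e^(-2t)

Coefficient matrix A = [[0, -1], [4, -4]].
Characteristic polynomial det(A - λI) = λ^2 + 4λ + 4 = 0.
Single eigenvalue λ = -2 with algebraic multiplicity 2.
Eigenvector v = (1,2); generalized eigenvector w with (A-λI)w=v is (2,3).
General solution: e^(-2t)[C_1·v + C_2·(t·v + w)].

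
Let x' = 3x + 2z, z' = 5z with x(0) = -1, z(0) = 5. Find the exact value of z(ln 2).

160

A = [[3,2],[0,5]]; eigenvalues λ = 5, 3.
Eigenvectors: (1,1) for λ=5, (-1,0) for λ=3.
From the initial condition, c_1 = 5, c_2 = 6.
z(ln 2) = (5)(2^5)(1) + (6)(2^3)(0) = 160.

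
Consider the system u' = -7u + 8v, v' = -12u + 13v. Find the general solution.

Coefficient matrix A = [[-7, 8], [-12, 13]].
Characteristic polynomial det(A - λI) = λ^2 - 6λ + 5 = 0.
Eigenvalues λ = 1, 5.
For λ=1: (A-λI) row 1 is [-8, 8], so an eigenvector is (1, 1).
For λ=5: (A-λI) row 1 is [-12, 8], so an eigenvector is (2, 3).
General solution: c_1e^(t)(1,1) + c_2e^(5t)(2,3).

u(t) = c_1e^(t) + 2c_2e^(5t), v(t) = c_1e^(t) + 3c_2e^(5t)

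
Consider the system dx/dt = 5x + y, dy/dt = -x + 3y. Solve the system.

x(t) = c_1e^(4t) + c_2te^(4t) - 2c_2e^(4t), y(t) = -c_1e^(4t) - c_2te^(4t) + 3c_2e^(4t)

Coefficient matrix A = [[5, 1], [-1, 3]].
Characteristic polynomial det(A - λI) = λ^2 - 8λ + 16 = 0.
Single eigenvalue λ = 4 with algebraic multiplicity 2.
Eigenvector v = (1,-1); generalized eigenvector w with (A-λI)w=v is (-2,3).
General solution: e^(4t)[c_1·v + c_2·(t·v + w)].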